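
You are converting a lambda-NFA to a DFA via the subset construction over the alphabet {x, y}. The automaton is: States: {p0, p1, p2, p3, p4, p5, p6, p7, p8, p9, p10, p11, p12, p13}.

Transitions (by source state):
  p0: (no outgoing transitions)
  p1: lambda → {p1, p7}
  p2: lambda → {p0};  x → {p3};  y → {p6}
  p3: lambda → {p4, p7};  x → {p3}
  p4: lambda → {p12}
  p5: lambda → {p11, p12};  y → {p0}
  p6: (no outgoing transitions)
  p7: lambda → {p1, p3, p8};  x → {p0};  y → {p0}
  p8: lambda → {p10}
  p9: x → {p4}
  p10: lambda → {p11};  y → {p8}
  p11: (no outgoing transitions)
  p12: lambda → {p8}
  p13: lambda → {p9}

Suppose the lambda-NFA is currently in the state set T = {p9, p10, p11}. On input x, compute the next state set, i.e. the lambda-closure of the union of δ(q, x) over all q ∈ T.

p9 on x → {p4}.
No x-transition from p10, p11.
Union after reading x: {p4}.
Now take the lambda-closure:
From p4 via lambda: add p12.
From p12 via lambda: add p8.
From p8 via lambda: add p10.
From p10 via lambda: add p11.
No new states can be added; the closed set is {p4, p8, p10, p11, p12}.

{p4, p8, p10, p11, p12}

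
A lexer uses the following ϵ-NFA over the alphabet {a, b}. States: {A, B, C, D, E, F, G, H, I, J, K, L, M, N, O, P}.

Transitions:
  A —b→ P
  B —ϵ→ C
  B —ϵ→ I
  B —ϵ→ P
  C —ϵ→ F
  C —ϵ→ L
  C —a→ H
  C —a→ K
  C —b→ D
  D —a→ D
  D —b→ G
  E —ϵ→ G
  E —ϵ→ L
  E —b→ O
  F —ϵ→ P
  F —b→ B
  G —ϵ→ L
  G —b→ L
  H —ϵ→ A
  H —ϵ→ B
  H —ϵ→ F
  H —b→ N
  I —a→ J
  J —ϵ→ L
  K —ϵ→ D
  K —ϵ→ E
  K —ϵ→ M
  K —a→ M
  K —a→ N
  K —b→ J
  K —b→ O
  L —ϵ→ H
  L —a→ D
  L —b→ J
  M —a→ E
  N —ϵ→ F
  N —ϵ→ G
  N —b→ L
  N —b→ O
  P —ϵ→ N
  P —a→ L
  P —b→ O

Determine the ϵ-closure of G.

Start with {G}.
From G via ϵ: add L.
From L via ϵ: add H.
From H via ϵ: add A, B, F.
From B via ϵ: add C, I, P.
From P via ϵ: add N.
No new states can be added; the closed set is {A, B, C, F, G, H, I, L, N, P}.

{A, B, C, F, G, H, I, L, N, P}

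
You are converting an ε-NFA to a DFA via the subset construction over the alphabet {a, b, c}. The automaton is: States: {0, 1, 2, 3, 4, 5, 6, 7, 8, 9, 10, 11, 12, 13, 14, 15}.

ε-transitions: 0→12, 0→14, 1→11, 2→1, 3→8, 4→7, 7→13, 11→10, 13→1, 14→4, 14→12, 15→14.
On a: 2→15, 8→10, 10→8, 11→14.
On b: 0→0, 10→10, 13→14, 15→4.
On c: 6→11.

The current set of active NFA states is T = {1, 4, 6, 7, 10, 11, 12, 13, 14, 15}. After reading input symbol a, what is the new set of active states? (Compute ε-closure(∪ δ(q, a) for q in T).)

10 on a → {8}.
11 on a → {14}.
No a-transition from 1, 4, 6, 7, 12, 13, 14, 15.
Union after reading a: {8, 14}.
Now take the ε-closure:
From 14 via ε: add 4, 12.
From 4 via ε: add 7.
From 7 via ε: add 13.
From 13 via ε: add 1.
From 1 via ε: add 11.
From 11 via ε: add 10.
No new states can be added; the closed set is {1, 4, 7, 8, 10, 11, 12, 13, 14}.

{1, 4, 7, 8, 10, 11, 12, 13, 14}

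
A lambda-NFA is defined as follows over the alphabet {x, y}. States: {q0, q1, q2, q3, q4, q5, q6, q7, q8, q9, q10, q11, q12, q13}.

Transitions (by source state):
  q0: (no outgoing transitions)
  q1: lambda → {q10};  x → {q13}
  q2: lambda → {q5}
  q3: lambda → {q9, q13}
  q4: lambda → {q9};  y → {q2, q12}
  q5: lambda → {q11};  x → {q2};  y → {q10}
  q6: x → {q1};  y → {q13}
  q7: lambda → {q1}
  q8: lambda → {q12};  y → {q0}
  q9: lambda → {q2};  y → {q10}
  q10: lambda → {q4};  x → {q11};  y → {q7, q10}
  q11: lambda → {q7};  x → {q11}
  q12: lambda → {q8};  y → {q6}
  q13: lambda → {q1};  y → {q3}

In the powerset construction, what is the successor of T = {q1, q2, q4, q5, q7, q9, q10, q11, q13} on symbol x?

q1 on x → {q13}.
q5 on x → {q2}.
q10 on x → {q11}.
q11 on x → {q11}.
No x-transition from q2, q4, q7, q9, q13.
Union after reading x: {q2, q11, q13}.
Now take the lambda-closure:
From q2 via lambda: add q5.
From q11 via lambda: add q7.
From q13 via lambda: add q1.
From q1 via lambda: add q10.
From q10 via lambda: add q4.
From q4 via lambda: add q9.
No new states can be added; the closed set is {q1, q2, q4, q5, q7, q9, q10, q11, q13}.

{q1, q2, q4, q5, q7, q9, q10, q11, q13}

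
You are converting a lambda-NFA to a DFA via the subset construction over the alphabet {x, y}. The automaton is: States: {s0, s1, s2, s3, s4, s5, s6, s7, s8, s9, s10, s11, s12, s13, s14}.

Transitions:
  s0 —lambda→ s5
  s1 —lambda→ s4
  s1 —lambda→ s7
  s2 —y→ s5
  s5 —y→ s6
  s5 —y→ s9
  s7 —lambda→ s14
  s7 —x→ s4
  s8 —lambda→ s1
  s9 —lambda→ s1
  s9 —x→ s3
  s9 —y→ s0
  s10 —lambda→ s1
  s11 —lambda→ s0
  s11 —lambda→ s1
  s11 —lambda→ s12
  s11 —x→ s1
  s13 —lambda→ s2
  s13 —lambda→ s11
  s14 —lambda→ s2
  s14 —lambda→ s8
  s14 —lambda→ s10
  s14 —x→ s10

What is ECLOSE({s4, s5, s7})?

{s1, s2, s4, s5, s7, s8, s10, s14}

Start with {s4, s5, s7}.
From s7 via lambda: add s14.
From s14 via lambda: add s2, s8, s10.
From s8 via lambda: add s1.
No new states can be added; the closed set is {s1, s2, s4, s5, s7, s8, s10, s14}.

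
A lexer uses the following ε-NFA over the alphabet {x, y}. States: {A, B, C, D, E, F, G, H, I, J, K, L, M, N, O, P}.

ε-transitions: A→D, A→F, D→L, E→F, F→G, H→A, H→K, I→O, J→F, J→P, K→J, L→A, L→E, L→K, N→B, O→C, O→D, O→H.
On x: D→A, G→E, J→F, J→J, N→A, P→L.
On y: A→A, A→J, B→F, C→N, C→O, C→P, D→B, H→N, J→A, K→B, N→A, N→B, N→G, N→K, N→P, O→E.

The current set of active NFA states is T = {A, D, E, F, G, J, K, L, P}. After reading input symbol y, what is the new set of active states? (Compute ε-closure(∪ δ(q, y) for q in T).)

A on y → {A, J}.
D on y → {B}.
J on y → {A}.
K on y → {B}.
No y-transition from E, F, G, L, P.
Union after reading y: {A, B, J}.
Now take the ε-closure:
From A via ε: add D, F.
From J via ε: add P.
From D via ε: add L.
From F via ε: add G.
From L via ε: add E, K.
No new states can be added; the closed set is {A, B, D, E, F, G, J, K, L, P}.

{A, B, D, E, F, G, J, K, L, P}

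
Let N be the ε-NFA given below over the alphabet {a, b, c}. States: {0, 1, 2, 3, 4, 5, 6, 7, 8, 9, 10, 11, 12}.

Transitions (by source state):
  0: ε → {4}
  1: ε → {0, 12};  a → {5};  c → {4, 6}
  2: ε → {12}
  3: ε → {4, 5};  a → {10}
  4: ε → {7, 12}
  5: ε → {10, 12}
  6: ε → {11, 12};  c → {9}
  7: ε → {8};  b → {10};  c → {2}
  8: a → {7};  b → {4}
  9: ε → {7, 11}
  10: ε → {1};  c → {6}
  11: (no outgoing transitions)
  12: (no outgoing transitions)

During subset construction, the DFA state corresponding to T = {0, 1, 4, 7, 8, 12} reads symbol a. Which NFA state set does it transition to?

1 on a → {5}.
8 on a → {7}.
No a-transition from 0, 4, 7, 12.
Union after reading a: {5, 7}.
Now take the ε-closure:
From 5 via ε: add 10, 12.
From 7 via ε: add 8.
From 10 via ε: add 1.
From 1 via ε: add 0.
From 0 via ε: add 4.
No new states can be added; the closed set is {0, 1, 4, 5, 7, 8, 10, 12}.

{0, 1, 4, 5, 7, 8, 10, 12}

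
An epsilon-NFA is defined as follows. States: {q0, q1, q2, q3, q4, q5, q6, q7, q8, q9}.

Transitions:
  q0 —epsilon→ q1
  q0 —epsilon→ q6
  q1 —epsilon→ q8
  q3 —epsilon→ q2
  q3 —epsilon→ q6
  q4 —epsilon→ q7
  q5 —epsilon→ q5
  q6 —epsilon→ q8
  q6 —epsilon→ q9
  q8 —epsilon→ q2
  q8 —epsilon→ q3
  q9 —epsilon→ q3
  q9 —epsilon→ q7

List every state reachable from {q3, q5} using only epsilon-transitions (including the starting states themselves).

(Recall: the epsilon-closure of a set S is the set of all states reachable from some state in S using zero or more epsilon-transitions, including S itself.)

Start with {q3, q5}.
From q3 via epsilon: add q2, q6.
From q6 via epsilon: add q8, q9.
From q9 via epsilon: add q7.
No new states can be added; the closed set is {q2, q3, q5, q6, q7, q8, q9}.

{q2, q3, q5, q6, q7, q8, q9}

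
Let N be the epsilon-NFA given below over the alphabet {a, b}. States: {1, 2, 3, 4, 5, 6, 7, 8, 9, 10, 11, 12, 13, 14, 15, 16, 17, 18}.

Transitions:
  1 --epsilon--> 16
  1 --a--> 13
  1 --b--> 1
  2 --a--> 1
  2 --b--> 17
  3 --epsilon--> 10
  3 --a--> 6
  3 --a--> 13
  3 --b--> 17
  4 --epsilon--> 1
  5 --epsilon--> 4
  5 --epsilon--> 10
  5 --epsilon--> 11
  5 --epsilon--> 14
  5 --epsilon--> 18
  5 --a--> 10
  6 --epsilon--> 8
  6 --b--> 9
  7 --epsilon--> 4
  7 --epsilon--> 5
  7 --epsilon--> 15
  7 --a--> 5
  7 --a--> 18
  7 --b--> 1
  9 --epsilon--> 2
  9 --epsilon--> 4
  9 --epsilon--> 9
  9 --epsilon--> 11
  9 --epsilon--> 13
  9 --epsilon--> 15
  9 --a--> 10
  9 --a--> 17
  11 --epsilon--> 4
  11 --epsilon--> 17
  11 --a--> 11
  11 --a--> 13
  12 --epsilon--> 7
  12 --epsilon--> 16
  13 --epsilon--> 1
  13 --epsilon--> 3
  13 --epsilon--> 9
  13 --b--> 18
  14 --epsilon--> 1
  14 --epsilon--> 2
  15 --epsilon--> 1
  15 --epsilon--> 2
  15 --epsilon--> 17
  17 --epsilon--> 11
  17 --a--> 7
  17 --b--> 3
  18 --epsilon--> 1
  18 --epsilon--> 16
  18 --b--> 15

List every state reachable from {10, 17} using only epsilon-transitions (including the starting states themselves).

Start with {10, 17}.
From 17 via epsilon: add 11.
From 11 via epsilon: add 4.
From 4 via epsilon: add 1.
From 1 via epsilon: add 16.
No new states can be added; the closed set is {1, 4, 10, 11, 16, 17}.

{1, 4, 10, 11, 16, 17}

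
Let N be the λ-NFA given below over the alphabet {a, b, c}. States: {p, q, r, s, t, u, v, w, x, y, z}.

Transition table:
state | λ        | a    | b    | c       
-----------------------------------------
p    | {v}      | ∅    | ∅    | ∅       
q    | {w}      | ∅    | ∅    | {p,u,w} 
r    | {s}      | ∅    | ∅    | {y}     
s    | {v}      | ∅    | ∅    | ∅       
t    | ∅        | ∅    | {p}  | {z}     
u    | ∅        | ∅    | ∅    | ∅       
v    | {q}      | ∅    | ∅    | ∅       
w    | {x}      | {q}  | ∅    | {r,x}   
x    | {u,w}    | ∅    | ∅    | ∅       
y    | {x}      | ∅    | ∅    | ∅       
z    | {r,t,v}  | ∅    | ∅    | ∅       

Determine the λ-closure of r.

{q, r, s, u, v, w, x}

Start with {r}.
From r via λ: add s.
From s via λ: add v.
From v via λ: add q.
From q via λ: add w.
From w via λ: add x.
From x via λ: add u.
No new states can be added; the closed set is {q, r, s, u, v, w, x}.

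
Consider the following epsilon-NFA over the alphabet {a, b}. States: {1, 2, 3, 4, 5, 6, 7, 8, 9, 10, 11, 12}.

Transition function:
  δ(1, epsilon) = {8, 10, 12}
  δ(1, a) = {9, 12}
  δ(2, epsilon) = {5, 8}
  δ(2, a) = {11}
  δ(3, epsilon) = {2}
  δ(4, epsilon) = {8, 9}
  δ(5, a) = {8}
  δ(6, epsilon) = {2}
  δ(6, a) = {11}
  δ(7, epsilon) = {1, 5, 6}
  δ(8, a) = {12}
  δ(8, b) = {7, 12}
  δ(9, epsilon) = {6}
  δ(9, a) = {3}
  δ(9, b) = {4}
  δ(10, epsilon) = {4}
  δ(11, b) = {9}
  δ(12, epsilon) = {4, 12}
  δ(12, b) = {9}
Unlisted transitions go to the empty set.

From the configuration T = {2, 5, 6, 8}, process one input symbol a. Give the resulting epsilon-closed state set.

{2, 4, 5, 6, 8, 9, 11, 12}

2 on a → {11}.
5 on a → {8}.
6 on a → {11}.
8 on a → {12}.
Union after reading a: {8, 11, 12}.
Now take the epsilon-closure:
From 12 via epsilon: add 4.
From 4 via epsilon: add 9.
From 9 via epsilon: add 6.
From 6 via epsilon: add 2.
From 2 via epsilon: add 5.
No new states can be added; the closed set is {2, 4, 5, 6, 8, 9, 11, 12}.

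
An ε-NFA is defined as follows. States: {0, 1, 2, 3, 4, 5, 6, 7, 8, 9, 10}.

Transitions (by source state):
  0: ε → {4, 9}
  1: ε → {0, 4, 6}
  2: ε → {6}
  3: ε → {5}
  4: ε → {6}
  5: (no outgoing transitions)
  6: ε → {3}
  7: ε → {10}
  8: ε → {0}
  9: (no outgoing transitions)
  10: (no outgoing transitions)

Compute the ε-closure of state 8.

Start with {8}.
From 8 via ε: add 0.
From 0 via ε: add 4, 9.
From 4 via ε: add 6.
From 6 via ε: add 3.
From 3 via ε: add 5.
No new states can be added; the closed set is {0, 3, 4, 5, 6, 8, 9}.

{0, 3, 4, 5, 6, 8, 9}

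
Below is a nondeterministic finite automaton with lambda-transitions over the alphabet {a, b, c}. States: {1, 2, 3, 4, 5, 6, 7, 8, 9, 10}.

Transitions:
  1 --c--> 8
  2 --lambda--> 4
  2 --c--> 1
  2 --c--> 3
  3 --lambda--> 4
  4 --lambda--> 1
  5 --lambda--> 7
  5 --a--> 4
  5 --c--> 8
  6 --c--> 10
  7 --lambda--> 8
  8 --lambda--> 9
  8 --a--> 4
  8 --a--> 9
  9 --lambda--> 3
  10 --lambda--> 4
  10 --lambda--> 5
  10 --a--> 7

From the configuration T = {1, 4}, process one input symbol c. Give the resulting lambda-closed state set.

{1, 3, 4, 8, 9}

1 on c → {8}.
No c-transition from 4.
Union after reading c: {8}.
Now take the lambda-closure:
From 8 via lambda: add 9.
From 9 via lambda: add 3.
From 3 via lambda: add 4.
From 4 via lambda: add 1.
No new states can be added; the closed set is {1, 3, 4, 8, 9}.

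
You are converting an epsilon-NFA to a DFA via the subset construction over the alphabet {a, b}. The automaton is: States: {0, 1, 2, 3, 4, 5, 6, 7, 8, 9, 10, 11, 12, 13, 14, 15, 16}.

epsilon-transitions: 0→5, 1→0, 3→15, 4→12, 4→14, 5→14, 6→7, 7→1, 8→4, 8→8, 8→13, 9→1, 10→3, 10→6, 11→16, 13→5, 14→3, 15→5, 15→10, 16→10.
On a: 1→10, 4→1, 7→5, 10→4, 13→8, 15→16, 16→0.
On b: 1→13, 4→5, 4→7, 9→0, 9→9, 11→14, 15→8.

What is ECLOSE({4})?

Start with {4}.
From 4 via epsilon: add 12, 14.
From 14 via epsilon: add 3.
From 3 via epsilon: add 15.
From 15 via epsilon: add 5, 10.
From 10 via epsilon: add 6.
From 6 via epsilon: add 7.
From 7 via epsilon: add 1.
From 1 via epsilon: add 0.
No new states can be added; the closed set is {0, 1, 3, 4, 5, 6, 7, 10, 12, 14, 15}.

{0, 1, 3, 4, 5, 6, 7, 10, 12, 14, 15}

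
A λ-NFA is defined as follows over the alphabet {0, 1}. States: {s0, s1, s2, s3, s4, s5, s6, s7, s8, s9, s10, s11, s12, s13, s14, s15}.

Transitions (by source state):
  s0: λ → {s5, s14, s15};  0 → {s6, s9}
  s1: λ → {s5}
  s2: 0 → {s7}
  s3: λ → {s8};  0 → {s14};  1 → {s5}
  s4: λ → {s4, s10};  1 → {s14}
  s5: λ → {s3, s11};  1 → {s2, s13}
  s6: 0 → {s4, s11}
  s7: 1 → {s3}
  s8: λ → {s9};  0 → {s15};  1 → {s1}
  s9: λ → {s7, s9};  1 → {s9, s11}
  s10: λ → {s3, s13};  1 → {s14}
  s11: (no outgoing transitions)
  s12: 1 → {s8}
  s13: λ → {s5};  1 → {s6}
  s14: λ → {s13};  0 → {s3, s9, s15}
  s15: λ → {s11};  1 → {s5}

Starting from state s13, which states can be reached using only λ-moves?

{s3, s5, s7, s8, s9, s11, s13}

Start with {s13}.
From s13 via λ: add s5.
From s5 via λ: add s3, s11.
From s3 via λ: add s8.
From s8 via λ: add s9.
From s9 via λ: add s7.
No new states can be added; the closed set is {s3, s5, s7, s8, s9, s11, s13}.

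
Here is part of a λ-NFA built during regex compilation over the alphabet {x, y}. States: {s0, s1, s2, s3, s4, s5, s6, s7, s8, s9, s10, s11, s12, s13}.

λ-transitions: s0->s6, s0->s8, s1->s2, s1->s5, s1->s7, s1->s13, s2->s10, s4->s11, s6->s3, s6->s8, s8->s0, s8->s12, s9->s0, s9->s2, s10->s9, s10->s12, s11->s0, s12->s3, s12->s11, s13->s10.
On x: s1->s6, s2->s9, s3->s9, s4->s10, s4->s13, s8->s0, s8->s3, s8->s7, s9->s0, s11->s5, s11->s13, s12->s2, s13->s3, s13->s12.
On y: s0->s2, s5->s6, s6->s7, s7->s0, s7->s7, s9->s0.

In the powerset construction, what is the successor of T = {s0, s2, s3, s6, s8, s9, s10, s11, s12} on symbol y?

s0 on y → {s2}.
s6 on y → {s7}.
s9 on y → {s0}.
No y-transition from s2, s3, s8, s10, s11, s12.
Union after reading y: {s0, s2, s7}.
Now take the λ-closure:
From s0 via λ: add s6, s8.
From s2 via λ: add s10.
From s6 via λ: add s3.
From s8 via λ: add s12.
From s10 via λ: add s9.
From s12 via λ: add s11.
No new states can be added; the closed set is {s0, s2, s3, s6, s7, s8, s9, s10, s11, s12}.

{s0, s2, s3, s6, s7, s8, s9, s10, s11, s12}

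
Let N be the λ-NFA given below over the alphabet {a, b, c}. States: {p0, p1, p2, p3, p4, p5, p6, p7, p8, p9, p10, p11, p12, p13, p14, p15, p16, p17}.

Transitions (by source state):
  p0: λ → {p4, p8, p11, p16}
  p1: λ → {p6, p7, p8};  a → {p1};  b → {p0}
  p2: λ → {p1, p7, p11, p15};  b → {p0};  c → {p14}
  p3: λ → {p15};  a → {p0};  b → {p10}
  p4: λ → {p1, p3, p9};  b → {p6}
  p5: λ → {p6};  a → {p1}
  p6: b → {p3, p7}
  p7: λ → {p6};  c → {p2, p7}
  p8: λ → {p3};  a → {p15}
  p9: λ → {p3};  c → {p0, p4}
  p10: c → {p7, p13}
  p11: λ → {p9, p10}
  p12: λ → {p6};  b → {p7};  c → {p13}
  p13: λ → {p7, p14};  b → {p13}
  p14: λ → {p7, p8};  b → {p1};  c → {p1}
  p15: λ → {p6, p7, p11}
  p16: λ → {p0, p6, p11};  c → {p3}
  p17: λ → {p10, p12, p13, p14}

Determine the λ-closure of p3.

Start with {p3}.
From p3 via λ: add p15.
From p15 via λ: add p6, p7, p11.
From p11 via λ: add p9, p10.
No new states can be added; the closed set is {p3, p6, p7, p9, p10, p11, p15}.

{p3, p6, p7, p9, p10, p11, p15}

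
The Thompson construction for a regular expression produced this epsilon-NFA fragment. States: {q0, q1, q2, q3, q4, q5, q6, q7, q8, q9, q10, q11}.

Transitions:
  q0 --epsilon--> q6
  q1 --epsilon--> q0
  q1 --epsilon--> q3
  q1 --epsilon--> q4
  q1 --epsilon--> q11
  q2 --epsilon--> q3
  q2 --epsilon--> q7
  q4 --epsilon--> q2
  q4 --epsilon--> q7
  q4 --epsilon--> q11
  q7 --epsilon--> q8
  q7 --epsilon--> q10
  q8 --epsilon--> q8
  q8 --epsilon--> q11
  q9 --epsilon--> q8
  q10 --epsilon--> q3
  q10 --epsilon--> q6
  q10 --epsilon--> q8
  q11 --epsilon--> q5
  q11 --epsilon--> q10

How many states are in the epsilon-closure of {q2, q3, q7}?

Start with {q2, q3, q7}.
From q7 via epsilon: add q8, q10.
From q8 via epsilon: add q11.
From q10 via epsilon: add q6.
From q11 via epsilon: add q5.
epsilon-closure = {q2, q3, q5, q6, q7, q8, q10, q11}, which has 8 states.

8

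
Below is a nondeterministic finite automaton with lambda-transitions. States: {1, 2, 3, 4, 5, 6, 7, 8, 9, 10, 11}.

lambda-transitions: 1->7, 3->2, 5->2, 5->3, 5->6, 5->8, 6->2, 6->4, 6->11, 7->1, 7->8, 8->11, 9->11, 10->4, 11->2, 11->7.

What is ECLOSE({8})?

Start with {8}.
From 8 via lambda: add 11.
From 11 via lambda: add 2, 7.
From 7 via lambda: add 1.
No new states can be added; the closed set is {1, 2, 7, 8, 11}.

{1, 2, 7, 8, 11}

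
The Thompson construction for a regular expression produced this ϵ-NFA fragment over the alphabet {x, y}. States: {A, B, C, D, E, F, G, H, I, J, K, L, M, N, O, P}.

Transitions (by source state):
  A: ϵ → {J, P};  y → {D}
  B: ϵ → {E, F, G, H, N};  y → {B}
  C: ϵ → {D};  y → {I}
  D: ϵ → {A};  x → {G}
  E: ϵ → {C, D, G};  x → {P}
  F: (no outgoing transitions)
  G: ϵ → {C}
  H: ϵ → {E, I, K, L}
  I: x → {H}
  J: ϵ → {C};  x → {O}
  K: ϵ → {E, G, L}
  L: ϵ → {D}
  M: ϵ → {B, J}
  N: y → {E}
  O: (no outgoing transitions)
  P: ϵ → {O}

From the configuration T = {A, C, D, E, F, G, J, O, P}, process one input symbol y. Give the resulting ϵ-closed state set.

{A, C, D, I, J, O, P}

A on y → {D}.
C on y → {I}.
No y-transition from D, E, F, G, J, O, P.
Union after reading y: {D, I}.
Now take the ϵ-closure:
From D via ϵ: add A.
From A via ϵ: add J, P.
From J via ϵ: add C.
From P via ϵ: add O.
No new states can be added; the closed set is {A, C, D, I, J, O, P}.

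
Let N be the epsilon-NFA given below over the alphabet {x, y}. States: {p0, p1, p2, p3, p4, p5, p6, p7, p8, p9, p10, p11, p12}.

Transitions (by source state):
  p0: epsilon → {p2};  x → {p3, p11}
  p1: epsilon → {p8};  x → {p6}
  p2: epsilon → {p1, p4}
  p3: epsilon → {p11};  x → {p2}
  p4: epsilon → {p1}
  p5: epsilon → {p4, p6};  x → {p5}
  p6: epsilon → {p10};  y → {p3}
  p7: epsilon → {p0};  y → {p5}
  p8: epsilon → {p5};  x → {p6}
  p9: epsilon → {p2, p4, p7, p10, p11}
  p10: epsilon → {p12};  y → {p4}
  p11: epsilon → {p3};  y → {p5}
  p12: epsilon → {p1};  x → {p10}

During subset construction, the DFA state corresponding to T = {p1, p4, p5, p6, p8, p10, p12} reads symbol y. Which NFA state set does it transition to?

p6 on y → {p3}.
p10 on y → {p4}.
No y-transition from p1, p4, p5, p8, p12.
Union after reading y: {p3, p4}.
Now take the epsilon-closure:
From p3 via epsilon: add p11.
From p4 via epsilon: add p1.
From p1 via epsilon: add p8.
From p8 via epsilon: add p5.
From p5 via epsilon: add p6.
From p6 via epsilon: add p10.
From p10 via epsilon: add p12.
No new states can be added; the closed set is {p1, p3, p4, p5, p6, p8, p10, p11, p12}.

{p1, p3, p4, p5, p6, p8, p10, p11, p12}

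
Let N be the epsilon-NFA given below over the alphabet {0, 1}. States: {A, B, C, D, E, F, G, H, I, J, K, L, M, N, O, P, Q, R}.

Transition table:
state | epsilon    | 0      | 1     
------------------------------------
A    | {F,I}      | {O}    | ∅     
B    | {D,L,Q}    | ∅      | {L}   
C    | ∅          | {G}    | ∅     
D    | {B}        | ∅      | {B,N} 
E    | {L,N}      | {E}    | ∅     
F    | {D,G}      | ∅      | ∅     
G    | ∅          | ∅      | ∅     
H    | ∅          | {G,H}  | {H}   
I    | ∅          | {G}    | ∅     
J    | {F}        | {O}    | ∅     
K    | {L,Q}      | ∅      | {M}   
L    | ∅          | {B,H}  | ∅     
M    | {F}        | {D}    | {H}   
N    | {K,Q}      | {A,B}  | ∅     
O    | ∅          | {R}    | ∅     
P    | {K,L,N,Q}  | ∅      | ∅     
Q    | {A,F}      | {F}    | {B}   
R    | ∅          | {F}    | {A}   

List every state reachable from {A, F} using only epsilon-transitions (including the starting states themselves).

Start with {A, F}.
From A via epsilon: add I.
From F via epsilon: add D, G.
From D via epsilon: add B.
From B via epsilon: add L, Q.
No new states can be added; the closed set is {A, B, D, F, G, I, L, Q}.

{A, B, D, F, G, I, L, Q}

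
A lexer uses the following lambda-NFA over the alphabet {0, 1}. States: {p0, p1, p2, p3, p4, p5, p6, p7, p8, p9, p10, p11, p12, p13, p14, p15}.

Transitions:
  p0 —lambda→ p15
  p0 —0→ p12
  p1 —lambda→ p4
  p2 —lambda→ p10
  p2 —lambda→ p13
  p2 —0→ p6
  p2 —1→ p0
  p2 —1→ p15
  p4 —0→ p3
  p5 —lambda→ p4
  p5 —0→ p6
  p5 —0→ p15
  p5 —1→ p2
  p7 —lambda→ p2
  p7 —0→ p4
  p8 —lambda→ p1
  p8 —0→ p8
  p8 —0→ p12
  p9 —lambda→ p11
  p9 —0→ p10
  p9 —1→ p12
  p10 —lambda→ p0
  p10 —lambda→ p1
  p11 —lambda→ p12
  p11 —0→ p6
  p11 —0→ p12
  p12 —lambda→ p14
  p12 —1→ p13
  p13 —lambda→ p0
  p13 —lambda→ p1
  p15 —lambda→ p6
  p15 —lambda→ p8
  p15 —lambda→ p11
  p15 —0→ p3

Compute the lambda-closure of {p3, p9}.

Start with {p3, p9}.
From p9 via lambda: add p11.
From p11 via lambda: add p12.
From p12 via lambda: add p14.
No new states can be added; the closed set is {p3, p9, p11, p12, p14}.

{p3, p9, p11, p12, p14}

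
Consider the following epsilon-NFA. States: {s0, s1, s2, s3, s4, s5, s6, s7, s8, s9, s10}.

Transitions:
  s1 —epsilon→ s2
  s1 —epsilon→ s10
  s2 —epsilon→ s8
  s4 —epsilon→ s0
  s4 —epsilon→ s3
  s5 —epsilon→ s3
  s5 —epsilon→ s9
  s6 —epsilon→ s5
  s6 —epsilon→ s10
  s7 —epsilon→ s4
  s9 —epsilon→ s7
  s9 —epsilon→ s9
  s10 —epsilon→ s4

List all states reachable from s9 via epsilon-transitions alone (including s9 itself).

{s0, s3, s4, s7, s9}

Start with {s9}.
From s9 via epsilon: add s7.
From s7 via epsilon: add s4.
From s4 via epsilon: add s0, s3.
No new states can be added; the closed set is {s0, s3, s4, s7, s9}.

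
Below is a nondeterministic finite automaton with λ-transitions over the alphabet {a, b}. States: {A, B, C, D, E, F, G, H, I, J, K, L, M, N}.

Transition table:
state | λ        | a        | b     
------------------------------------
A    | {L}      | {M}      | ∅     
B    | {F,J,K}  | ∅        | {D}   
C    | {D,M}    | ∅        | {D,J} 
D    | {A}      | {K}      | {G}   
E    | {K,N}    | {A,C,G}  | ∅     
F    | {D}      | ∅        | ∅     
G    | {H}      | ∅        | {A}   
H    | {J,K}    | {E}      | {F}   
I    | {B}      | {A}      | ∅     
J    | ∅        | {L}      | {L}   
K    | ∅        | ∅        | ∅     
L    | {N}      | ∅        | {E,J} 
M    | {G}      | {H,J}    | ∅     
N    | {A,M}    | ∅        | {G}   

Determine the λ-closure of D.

{A, D, G, H, J, K, L, M, N}

Start with {D}.
From D via λ: add A.
From A via λ: add L.
From L via λ: add N.
From N via λ: add M.
From M via λ: add G.
From G via λ: add H.
From H via λ: add J, K.
No new states can be added; the closed set is {A, D, G, H, J, K, L, M, N}.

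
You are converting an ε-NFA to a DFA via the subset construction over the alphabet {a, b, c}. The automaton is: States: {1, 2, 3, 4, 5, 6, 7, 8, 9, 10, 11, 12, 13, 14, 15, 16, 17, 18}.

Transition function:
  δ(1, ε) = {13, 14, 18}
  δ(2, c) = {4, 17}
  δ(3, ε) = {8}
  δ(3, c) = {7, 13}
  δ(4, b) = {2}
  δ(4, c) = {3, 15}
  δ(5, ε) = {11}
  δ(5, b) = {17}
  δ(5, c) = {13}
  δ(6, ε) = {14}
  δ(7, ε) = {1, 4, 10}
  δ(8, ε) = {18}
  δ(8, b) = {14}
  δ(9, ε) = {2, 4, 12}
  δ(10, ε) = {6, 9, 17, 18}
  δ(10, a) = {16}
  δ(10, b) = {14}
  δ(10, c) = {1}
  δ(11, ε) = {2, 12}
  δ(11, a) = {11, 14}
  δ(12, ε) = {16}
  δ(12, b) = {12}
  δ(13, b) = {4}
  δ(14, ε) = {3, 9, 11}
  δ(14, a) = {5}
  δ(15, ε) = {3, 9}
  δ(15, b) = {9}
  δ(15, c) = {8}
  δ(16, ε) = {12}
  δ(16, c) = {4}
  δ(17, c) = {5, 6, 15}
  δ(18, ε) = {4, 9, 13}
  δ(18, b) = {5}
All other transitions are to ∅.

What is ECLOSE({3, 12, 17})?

{2, 3, 4, 8, 9, 12, 13, 16, 17, 18}

Start with {3, 12, 17}.
From 3 via ε: add 8.
From 12 via ε: add 16.
From 8 via ε: add 18.
From 18 via ε: add 4, 9, 13.
From 9 via ε: add 2.
No new states can be added; the closed set is {2, 3, 4, 8, 9, 12, 13, 16, 17, 18}.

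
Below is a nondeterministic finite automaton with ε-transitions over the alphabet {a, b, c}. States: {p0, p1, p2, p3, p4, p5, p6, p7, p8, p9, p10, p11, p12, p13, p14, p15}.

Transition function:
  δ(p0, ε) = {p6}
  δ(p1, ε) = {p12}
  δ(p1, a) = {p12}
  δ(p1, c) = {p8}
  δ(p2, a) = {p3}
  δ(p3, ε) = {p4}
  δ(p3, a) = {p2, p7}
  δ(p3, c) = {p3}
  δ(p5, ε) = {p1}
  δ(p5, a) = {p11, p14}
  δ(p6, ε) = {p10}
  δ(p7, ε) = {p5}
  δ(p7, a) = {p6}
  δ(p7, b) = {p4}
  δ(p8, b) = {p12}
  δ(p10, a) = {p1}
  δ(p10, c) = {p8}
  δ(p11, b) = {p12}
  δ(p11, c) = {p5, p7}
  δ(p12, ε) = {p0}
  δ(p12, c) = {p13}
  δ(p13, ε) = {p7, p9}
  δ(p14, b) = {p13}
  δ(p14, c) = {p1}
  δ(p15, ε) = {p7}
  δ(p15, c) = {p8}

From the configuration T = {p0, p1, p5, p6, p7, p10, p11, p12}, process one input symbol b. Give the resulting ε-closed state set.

p7 on b → {p4}.
p11 on b → {p12}.
No b-transition from p0, p1, p5, p6, p10, p12.
Union after reading b: {p4, p12}.
Now take the ε-closure:
From p12 via ε: add p0.
From p0 via ε: add p6.
From p6 via ε: add p10.
No new states can be added; the closed set is {p0, p4, p6, p10, p12}.

{p0, p4, p6, p10, p12}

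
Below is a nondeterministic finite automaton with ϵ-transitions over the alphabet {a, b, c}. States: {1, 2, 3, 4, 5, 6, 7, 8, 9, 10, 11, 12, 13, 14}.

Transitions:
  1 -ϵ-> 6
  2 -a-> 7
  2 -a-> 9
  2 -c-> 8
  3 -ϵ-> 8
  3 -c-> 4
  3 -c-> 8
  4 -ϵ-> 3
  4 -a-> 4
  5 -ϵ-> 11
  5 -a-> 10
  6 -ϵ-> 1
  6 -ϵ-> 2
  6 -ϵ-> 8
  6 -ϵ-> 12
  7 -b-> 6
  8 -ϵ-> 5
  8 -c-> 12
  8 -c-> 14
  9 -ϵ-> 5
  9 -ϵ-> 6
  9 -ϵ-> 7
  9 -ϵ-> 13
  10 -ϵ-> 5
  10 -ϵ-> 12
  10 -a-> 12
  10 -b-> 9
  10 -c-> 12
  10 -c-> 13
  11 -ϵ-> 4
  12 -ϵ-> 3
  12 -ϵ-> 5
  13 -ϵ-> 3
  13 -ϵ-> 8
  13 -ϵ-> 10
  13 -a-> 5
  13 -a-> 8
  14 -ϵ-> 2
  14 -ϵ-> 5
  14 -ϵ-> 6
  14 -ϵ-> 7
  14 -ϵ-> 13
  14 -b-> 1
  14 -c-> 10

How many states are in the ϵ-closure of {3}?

Start with {3}.
From 3 via ϵ: add 8.
From 8 via ϵ: add 5.
From 5 via ϵ: add 11.
From 11 via ϵ: add 4.
ϵ-closure = {3, 4, 5, 8, 11}, which has 5 states.

5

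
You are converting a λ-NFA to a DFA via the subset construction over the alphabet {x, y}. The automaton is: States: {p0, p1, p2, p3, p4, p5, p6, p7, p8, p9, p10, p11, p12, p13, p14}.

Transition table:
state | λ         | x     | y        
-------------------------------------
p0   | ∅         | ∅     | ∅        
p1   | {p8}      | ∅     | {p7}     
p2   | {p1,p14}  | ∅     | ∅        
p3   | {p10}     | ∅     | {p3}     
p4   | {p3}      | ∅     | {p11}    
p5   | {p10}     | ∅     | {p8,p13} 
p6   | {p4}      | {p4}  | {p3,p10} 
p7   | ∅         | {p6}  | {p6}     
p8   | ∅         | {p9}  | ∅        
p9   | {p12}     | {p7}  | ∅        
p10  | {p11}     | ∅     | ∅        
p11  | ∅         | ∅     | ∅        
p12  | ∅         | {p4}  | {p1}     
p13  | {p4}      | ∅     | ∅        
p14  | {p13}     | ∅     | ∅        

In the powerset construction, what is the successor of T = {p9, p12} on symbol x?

{p3, p4, p7, p10, p11}

p9 on x → {p7}.
p12 on x → {p4}.
Union after reading x: {p4, p7}.
Now take the λ-closure:
From p4 via λ: add p3.
From p3 via λ: add p10.
From p10 via λ: add p11.
No new states can be added; the closed set is {p3, p4, p7, p10, p11}.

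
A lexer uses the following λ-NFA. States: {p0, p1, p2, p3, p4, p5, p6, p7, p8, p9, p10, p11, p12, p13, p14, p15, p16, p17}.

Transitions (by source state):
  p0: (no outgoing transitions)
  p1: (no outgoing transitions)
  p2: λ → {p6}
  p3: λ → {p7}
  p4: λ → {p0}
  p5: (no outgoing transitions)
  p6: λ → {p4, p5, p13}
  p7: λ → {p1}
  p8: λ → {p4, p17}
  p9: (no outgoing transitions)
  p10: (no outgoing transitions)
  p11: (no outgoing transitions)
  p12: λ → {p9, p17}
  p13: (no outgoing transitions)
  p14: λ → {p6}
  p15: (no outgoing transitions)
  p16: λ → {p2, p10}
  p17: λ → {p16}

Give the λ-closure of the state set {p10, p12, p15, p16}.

Start with {p10, p12, p15, p16}.
From p12 via λ: add p9, p17.
From p16 via λ: add p2.
From p2 via λ: add p6.
From p6 via λ: add p4, p5, p13.
From p4 via λ: add p0.
No new states can be added; the closed set is {p0, p2, p4, p5, p6, p9, p10, p12, p13, p15, p16, p17}.

{p0, p2, p4, p5, p6, p9, p10, p12, p13, p15, p16, p17}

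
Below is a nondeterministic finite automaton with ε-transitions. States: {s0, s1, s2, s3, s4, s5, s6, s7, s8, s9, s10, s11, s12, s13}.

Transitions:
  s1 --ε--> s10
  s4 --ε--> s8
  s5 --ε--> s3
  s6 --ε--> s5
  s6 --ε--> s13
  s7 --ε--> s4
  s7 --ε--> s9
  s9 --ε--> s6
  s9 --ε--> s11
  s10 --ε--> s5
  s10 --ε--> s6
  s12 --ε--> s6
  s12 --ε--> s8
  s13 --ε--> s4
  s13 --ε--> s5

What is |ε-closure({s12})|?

7

Start with {s12}.
From s12 via ε: add s6, s8.
From s6 via ε: add s5, s13.
From s5 via ε: add s3.
From s13 via ε: add s4.
ε-closure = {s3, s4, s5, s6, s8, s12, s13}, which has 7 states.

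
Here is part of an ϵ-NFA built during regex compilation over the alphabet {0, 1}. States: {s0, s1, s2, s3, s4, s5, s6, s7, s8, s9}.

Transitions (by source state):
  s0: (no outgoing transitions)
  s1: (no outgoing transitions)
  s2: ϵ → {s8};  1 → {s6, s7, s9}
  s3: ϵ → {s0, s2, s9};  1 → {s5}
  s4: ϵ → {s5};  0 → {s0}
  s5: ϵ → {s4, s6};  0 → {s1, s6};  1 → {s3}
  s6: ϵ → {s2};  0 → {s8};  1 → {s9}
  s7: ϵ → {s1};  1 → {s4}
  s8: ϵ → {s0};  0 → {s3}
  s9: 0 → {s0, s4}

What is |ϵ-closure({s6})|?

Start with {s6}.
From s6 via ϵ: add s2.
From s2 via ϵ: add s8.
From s8 via ϵ: add s0.
ϵ-closure = {s0, s2, s6, s8}, which has 4 states.

4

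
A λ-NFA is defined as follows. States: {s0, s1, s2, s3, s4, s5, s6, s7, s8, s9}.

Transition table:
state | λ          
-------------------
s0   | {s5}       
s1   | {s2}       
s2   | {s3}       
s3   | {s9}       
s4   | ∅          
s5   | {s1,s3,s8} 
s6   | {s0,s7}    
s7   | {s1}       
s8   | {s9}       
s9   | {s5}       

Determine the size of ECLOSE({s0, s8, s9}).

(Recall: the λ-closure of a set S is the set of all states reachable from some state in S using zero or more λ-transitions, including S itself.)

7

Start with {s0, s8, s9}.
From s0 via λ: add s5.
From s5 via λ: add s1, s3.
From s1 via λ: add s2.
λ-closure = {s0, s1, s2, s3, s5, s8, s9}, which has 7 states.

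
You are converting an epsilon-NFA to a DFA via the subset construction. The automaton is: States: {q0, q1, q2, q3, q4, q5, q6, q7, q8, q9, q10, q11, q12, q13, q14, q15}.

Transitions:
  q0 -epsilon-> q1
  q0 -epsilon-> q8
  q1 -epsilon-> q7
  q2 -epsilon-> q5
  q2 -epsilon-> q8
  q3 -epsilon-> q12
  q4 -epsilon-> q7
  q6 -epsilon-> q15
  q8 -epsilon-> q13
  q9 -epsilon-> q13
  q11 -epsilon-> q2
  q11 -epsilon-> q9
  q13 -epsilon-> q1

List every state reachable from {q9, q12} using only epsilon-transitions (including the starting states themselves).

Start with {q9, q12}.
From q9 via epsilon: add q13.
From q13 via epsilon: add q1.
From q1 via epsilon: add q7.
No new states can be added; the closed set is {q1, q7, q9, q12, q13}.

{q1, q7, q9, q12, q13}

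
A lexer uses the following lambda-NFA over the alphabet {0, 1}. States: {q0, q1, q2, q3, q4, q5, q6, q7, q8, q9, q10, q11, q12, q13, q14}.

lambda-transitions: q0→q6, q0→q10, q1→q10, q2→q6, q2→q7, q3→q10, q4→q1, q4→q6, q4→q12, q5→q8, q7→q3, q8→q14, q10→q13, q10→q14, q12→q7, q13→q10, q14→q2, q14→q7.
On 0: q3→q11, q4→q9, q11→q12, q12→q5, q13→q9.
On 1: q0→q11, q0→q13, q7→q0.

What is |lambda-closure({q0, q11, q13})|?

Start with {q0, q11, q13}.
From q0 via lambda: add q6, q10.
From q10 via lambda: add q14.
From q14 via lambda: add q2, q7.
From q7 via lambda: add q3.
lambda-closure = {q0, q2, q3, q6, q7, q10, q11, q13, q14}, which has 9 states.

9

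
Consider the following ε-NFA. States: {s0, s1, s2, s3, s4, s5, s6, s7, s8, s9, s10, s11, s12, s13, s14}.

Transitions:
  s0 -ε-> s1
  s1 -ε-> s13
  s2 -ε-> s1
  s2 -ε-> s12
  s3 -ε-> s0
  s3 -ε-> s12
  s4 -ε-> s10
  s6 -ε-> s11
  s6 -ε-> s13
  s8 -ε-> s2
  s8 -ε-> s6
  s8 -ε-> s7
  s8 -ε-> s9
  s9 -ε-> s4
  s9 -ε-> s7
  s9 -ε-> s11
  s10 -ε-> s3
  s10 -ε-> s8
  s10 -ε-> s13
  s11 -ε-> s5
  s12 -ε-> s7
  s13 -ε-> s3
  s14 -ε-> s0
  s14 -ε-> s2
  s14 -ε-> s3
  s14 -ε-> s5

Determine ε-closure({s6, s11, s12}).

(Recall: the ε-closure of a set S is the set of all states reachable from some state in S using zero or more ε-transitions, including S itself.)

{s0, s1, s3, s5, s6, s7, s11, s12, s13}

Start with {s6, s11, s12}.
From s6 via ε: add s13.
From s11 via ε: add s5.
From s12 via ε: add s7.
From s13 via ε: add s3.
From s3 via ε: add s0.
From s0 via ε: add s1.
No new states can be added; the closed set is {s0, s1, s3, s5, s6, s7, s11, s12, s13}.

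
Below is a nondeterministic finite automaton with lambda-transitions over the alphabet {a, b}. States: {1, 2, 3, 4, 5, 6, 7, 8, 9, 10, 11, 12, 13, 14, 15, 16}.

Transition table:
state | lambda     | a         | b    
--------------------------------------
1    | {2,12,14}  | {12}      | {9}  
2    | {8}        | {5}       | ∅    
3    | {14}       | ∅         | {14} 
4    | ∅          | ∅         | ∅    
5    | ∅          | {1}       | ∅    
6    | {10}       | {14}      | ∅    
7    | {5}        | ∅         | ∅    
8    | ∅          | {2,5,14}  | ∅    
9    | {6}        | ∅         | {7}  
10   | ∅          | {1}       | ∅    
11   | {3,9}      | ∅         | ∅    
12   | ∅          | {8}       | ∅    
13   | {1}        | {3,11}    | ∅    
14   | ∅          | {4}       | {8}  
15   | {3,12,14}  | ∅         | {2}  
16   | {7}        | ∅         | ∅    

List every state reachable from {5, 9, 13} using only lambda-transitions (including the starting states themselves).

Start with {5, 9, 13}.
From 9 via lambda: add 6.
From 13 via lambda: add 1.
From 1 via lambda: add 2, 12, 14.
From 6 via lambda: add 10.
From 2 via lambda: add 8.
No new states can be added; the closed set is {1, 2, 5, 6, 8, 9, 10, 12, 13, 14}.

{1, 2, 5, 6, 8, 9, 10, 12, 13, 14}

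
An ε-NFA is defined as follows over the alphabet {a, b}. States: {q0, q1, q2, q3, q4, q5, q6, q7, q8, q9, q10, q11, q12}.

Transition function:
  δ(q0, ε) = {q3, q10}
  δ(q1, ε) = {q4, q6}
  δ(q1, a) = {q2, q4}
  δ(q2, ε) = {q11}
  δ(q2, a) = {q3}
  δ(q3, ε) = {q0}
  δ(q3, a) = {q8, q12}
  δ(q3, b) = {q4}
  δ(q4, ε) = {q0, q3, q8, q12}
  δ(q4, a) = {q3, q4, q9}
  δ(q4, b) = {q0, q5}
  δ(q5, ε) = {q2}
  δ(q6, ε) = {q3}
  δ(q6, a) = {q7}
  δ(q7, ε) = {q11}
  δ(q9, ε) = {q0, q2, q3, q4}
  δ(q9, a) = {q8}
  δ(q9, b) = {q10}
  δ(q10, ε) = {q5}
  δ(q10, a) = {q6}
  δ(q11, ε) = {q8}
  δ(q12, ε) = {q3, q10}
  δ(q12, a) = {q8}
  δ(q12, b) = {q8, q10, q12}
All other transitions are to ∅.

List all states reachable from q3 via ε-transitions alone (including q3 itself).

Start with {q3}.
From q3 via ε: add q0.
From q0 via ε: add q10.
From q10 via ε: add q5.
From q5 via ε: add q2.
From q2 via ε: add q11.
From q11 via ε: add q8.
No new states can be added; the closed set is {q0, q2, q3, q5, q8, q10, q11}.

{q0, q2, q3, q5, q8, q10, q11}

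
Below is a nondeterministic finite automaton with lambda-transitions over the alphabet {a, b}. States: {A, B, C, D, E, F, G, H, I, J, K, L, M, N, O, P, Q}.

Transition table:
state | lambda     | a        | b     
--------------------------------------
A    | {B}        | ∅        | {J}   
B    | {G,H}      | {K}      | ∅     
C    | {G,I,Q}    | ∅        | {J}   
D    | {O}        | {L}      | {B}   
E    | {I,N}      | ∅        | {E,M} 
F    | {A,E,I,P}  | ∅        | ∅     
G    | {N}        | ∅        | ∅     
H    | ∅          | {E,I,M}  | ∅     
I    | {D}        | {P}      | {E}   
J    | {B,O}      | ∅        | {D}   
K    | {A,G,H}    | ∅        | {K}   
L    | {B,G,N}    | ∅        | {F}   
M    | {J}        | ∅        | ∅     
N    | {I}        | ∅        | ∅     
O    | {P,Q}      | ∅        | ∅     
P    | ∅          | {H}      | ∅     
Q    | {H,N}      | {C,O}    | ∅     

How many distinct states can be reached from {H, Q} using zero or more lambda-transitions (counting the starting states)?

7

Start with {H, Q}.
From Q via lambda: add N.
From N via lambda: add I.
From I via lambda: add D.
From D via lambda: add O.
From O via lambda: add P.
lambda-closure = {D, H, I, N, O, P, Q}, which has 7 states.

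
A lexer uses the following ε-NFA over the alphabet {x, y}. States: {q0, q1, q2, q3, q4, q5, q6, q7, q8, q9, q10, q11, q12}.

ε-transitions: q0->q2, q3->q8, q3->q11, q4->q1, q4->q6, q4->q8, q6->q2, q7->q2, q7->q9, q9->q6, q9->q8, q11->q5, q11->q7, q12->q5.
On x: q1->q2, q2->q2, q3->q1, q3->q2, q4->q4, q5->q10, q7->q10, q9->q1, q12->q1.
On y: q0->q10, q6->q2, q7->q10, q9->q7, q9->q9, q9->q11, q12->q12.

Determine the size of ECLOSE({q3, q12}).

9

Start with {q3, q12}.
From q3 via ε: add q8, q11.
From q12 via ε: add q5.
From q11 via ε: add q7.
From q7 via ε: add q2, q9.
From q9 via ε: add q6.
ε-closure = {q2, q3, q5, q6, q7, q8, q9, q11, q12}, which has 9 states.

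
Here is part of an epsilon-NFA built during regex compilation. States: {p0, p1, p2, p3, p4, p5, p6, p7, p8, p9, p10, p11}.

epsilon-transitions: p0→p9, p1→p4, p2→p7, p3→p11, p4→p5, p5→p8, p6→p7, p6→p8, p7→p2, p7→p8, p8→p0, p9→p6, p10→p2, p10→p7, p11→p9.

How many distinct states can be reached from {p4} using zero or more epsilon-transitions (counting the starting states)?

8

Start with {p4}.
From p4 via epsilon: add p5.
From p5 via epsilon: add p8.
From p8 via epsilon: add p0.
From p0 via epsilon: add p9.
From p9 via epsilon: add p6.
From p6 via epsilon: add p7.
From p7 via epsilon: add p2.
epsilon-closure = {p0, p2, p4, p5, p6, p7, p8, p9}, which has 8 states.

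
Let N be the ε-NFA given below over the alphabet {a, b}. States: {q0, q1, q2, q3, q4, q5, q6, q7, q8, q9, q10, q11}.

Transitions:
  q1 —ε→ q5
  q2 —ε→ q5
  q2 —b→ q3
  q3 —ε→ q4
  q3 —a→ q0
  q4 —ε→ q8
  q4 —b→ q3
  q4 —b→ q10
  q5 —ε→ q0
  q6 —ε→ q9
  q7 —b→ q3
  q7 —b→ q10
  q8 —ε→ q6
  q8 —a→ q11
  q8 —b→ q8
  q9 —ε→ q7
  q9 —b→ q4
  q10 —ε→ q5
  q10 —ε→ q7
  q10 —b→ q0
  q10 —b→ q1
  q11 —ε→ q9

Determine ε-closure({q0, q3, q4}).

Start with {q0, q3, q4}.
From q4 via ε: add q8.
From q8 via ε: add q6.
From q6 via ε: add q9.
From q9 via ε: add q7.
No new states can be added; the closed set is {q0, q3, q4, q6, q7, q8, q9}.

{q0, q3, q4, q6, q7, q8, q9}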